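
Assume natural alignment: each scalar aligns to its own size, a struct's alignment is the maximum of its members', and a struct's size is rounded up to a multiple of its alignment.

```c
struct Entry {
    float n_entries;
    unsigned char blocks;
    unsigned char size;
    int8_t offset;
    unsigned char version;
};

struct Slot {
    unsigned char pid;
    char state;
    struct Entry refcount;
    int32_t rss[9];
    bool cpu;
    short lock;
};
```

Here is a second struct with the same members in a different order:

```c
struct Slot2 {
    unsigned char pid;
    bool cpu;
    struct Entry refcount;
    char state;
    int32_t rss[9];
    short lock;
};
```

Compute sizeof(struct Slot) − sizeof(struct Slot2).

Entry: 0..4  n_entries  (4B, 4-aligned); 4..5  blocks  (1B, 1-aligned); 5..6  size  (1B, 1-aligned); 6..7  offset  (1B, 1-aligned); 7..8  version  (1B, 1-aligned); sizeof = 8, alignof = 4
0..1  pid  (1B, 1-aligned)
1..2  state  (1B, 1-aligned)
2..4  -- padding (2B)
4..12  refcount  (8B, 4-aligned)
12..48  rss  (36B, 4-aligned)
48..49  cpu  (1B, 1-aligned)
49..50  -- padding (1B)
50..52  lock  (2B, 2-aligned)
sizeof = 52, alignof = 4
— Slot2 —
0..1  pid  (1B, 1-aligned)
1..2  cpu  (1B, 1-aligned)
2..4  -- padding (2B)
4..12  refcount  (8B, 4-aligned)
12..13  state  (1B, 1-aligned)
13..16  -- padding (3B)
16..52  rss  (36B, 4-aligned)
52..54  lock  (2B, 2-aligned)
54..56  -- tail padding (2B)
sizeof = 56, alignof = 4
52 − 56 = -4

-4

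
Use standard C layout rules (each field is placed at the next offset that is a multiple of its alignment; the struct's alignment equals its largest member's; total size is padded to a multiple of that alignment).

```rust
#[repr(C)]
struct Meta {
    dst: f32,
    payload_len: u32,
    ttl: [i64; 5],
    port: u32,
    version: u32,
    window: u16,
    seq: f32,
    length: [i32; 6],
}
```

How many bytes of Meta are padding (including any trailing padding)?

2

@0: dst [4B, align 4] → 4
@4: payload_len [4B, align 4] → 8
@8: ttl [40B, align 8] → 48
@48: port [4B, align 4] → 52
@52: version [4B, align 4] → 56
@56: window [2B, align 2] → 58
+2 pad (align 4)
@60: seq [4B, align 4] → 64
@64: length [24B, align 4] → 88
size 88, align 8
data bytes 86, size 88 → padding 2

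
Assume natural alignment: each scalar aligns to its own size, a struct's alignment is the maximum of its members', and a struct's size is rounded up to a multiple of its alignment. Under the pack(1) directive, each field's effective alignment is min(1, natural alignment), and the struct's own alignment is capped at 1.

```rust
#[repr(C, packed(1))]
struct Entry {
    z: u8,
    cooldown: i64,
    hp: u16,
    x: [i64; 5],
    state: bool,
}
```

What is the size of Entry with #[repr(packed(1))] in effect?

@0: z [1B, align 1] → 1
@1: cooldown [8B, align 1] → 9
@9: hp [2B, align 1] → 11
@11: x [40B, align 1] → 51
@51: state [1B, align 1] → 52
size 52, align 1

52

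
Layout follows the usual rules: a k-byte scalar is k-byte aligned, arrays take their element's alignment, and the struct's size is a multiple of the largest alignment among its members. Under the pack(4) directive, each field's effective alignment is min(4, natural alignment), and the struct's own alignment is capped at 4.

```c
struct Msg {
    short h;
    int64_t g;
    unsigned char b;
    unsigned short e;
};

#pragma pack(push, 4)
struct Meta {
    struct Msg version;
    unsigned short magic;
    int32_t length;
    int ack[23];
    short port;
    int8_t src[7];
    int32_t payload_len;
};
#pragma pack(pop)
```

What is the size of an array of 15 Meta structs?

Msg: 0..2  h  (2B, 2-aligned); 2..8  -- padding (6B); 8..16  g  (8B, 8-aligned); 16..17  b  (1B, 1-aligned); 17..18  -- padding (1B); 18..20  e  (2B, 2-aligned); 20..24  -- tail padding (4B); sizeof = 24, alignof = 8
0..24  version  (24B, 4-aligned)
24..26  magic  (2B, 2-aligned)
26..28  -- padding (2B)
28..32  length  (4B, 4-aligned)
32..124  ack  (92B, 4-aligned)
124..126  port  (2B, 2-aligned)
126..133  src  (7B, 1-aligned)
133..136  -- padding (3B)
136..140  payload_len  (4B, 4-aligned)
sizeof = 140, alignof = 4
array of 15: 15 × 140 = 2100

2100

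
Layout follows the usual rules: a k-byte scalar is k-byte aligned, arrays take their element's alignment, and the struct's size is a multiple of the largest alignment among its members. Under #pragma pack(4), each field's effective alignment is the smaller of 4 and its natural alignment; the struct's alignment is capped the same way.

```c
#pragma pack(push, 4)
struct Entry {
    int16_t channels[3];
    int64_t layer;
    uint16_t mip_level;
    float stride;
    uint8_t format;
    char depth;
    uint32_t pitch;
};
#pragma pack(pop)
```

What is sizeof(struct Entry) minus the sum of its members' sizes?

6

channels at 0 (size 6, align 2) → ends 6
pad 2 to align 4 for layer
layer at 8 (size 8, align 4) → ends 16
mip_level at 16 (size 2, align 2) → ends 18
pad 2 to align 4 for stride
stride at 20 (size 4, align 4) → ends 24
format at 24 (size 1, align 1) → ends 25
depth at 25 (size 1, align 1) → ends 26
pad 2 to align 4 for pitch
pitch at 28 (size 4, align 4) → ends 32
total 32 bytes, alignment 4
data bytes 26, size 32 → padding 6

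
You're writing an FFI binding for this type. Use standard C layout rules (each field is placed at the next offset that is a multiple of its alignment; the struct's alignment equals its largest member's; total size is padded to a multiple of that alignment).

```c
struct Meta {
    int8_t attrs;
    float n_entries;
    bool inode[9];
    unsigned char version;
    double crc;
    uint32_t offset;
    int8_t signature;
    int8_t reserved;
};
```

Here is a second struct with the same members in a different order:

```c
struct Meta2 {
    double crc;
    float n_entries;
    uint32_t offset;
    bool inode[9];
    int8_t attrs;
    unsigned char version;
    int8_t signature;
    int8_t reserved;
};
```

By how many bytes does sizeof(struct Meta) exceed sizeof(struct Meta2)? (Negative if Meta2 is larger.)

@0: attrs [1B, align 1] → 1
+3 pad (align 4)
@4: n_entries [4B, align 4] → 8
@8: inode [9B, align 1] → 17
@17: version [1B, align 1] → 18
+6 pad (align 8)
@24: crc [8B, align 8] → 32
@32: offset [4B, align 4] → 36
@36: signature [1B, align 1] → 37
@37: reserved [1B, align 1] → 38
+2 tail pad (align 8)
size 40, align 8
— Meta2 —
@0: crc [8B, align 8] → 8
@8: n_entries [4B, align 4] → 12
@12: offset [4B, align 4] → 16
@16: inode [9B, align 1] → 25
@25: attrs [1B, align 1] → 26
@26: version [1B, align 1] → 27
@27: signature [1B, align 1] → 28
@28: reserved [1B, align 1] → 29
+3 tail pad (align 8)
size 32, align 8
40 − 32 = 8

8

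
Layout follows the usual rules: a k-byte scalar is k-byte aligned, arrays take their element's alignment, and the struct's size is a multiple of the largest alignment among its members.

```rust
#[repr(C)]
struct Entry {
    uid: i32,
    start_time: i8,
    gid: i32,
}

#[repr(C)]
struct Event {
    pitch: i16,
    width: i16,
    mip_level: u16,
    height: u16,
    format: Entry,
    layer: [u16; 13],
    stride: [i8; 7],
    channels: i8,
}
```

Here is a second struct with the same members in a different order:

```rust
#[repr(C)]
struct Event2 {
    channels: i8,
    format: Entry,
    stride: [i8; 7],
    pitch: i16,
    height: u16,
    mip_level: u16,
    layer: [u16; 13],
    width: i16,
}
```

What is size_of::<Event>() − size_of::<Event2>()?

-4

Entry: uid at 0 (size 4, align 4) → ends 4; start_time at 4 (size 1, align 1) → ends 5; pad 3 to align 4 for gid; gid at 8 (size 4, align 4) → ends 12; total 12 bytes, alignment 4
pitch at 0 (size 2, align 2) → ends 2
width at 2 (size 2, align 2) → ends 4
mip_level at 4 (size 2, align 2) → ends 6
height at 6 (size 2, align 2) → ends 8
format at 8 (size 12, align 4) → ends 20
layer at 20 (size 26, align 2) → ends 46
stride at 46 (size 7, align 1) → ends 53
channels at 53 (size 1, align 1) → ends 54
tail pad 2 to reach multiple of 4
total 56 bytes, alignment 4
— Event2 —
channels at 0 (size 1, align 1) → ends 1
pad 3 to align 4 for format
format at 4 (size 12, align 4) → ends 16
stride at 16 (size 7, align 1) → ends 23
pad 1 to align 2 for pitch
pitch at 24 (size 2, align 2) → ends 26
height at 26 (size 2, align 2) → ends 28
mip_level at 28 (size 2, align 2) → ends 30
layer at 30 (size 26, align 2) → ends 56
width at 56 (size 2, align 2) → ends 58
tail pad 2 to reach multiple of 4
total 60 bytes, alignment 4
56 − 60 = -4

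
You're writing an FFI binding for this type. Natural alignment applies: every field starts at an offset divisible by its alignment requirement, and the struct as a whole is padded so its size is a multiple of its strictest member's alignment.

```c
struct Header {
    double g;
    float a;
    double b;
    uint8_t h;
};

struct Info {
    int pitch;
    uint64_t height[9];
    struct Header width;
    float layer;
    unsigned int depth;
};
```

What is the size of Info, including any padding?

Header: g at 0 (size 8, align 8) → ends 8; a at 8 (size 4, align 4) → ends 12; pad 4 to align 8 for b; b at 16 (size 8, align 8) → ends 24; h at 24 (size 1, align 1) → ends 25; tail pad 7 to reach multiple of 8; total 32 bytes, alignment 8
pitch at 0 (size 4, align 4) → ends 4
pad 4 to align 8 for height
height at 8 (size 72, align 8) → ends 80
width at 80 (size 32, align 8) → ends 112
layer at 112 (size 4, align 4) → ends 116
depth at 116 (size 4, align 4) → ends 120
total 120 bytes, alignment 8

120 bytes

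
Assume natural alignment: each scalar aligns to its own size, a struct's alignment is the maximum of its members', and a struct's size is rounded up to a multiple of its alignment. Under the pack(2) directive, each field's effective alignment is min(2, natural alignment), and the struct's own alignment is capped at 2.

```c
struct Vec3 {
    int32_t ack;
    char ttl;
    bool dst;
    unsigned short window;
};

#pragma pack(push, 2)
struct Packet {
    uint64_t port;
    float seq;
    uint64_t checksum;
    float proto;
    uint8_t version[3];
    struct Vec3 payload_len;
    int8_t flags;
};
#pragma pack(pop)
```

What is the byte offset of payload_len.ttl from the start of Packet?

32

Vec3: 0..4  ack  (4B, 4-aligned); 4..5  ttl  (1B, 1-aligned); 5..6  dst  (1B, 1-aligned); 6..8  window  (2B, 2-aligned); sizeof = 8, alignof = 4
0..8  port  (8B, 2-aligned)
8..12  seq  (4B, 2-aligned)
12..20  checksum  (8B, 2-aligned)
20..24  proto  (4B, 2-aligned)
24..27  version  (3B, 1-aligned)
27..28  -- padding (1B)
28..36  payload_len  (8B, 2-aligned)
within Vec3: ttl at 4
28 + 4 = 32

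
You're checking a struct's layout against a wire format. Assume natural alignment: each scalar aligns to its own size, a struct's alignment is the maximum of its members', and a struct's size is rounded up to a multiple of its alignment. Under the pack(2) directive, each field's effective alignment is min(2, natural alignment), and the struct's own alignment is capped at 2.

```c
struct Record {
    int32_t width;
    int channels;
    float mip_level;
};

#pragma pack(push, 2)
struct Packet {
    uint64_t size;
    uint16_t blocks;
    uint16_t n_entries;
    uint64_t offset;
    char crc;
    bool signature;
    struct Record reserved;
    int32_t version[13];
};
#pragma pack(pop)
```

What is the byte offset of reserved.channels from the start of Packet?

26

Record: 0..4  width  (4B, 4-aligned); 4..8  channels  (4B, 4-aligned); 8..12  mip_level  (4B, 4-aligned); sizeof = 12, alignof = 4
0..8  size  (8B, 2-aligned)
8..10  blocks  (2B, 2-aligned)
10..12  n_entries  (2B, 2-aligned)
12..20  offset  (8B, 2-aligned)
20..21  crc  (1B, 1-aligned)
21..22  signature  (1B, 1-aligned)
22..34  reserved  (12B, 2-aligned)
within Record: channels at 4
22 + 4 = 26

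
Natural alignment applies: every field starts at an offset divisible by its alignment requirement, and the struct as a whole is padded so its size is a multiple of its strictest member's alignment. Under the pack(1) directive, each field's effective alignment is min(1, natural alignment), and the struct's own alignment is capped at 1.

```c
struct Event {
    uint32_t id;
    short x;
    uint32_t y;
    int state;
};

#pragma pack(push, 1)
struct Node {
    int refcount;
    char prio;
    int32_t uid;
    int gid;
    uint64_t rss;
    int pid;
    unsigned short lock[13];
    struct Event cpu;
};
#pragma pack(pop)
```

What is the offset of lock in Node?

Event: id at 0 (size 4, align 4) → ends 4; x at 4 (size 2, align 2) → ends 6; pad 2 to align 4 for y; y at 8 (size 4, align 4) → ends 12; state at 12 (size 4, align 4) → ends 16; total 16 bytes, alignment 4
refcount at 0 (size 4, align 1) → ends 4
prio at 4 (size 1, align 1) → ends 5
uid at 5 (size 4, align 1) → ends 9
gid at 9 (size 4, align 1) → ends 13
rss at 13 (size 8, align 1) → ends 21
pid at 21 (size 4, align 1) → ends 25
lock at 25 (size 26, align 1) → ends 51

25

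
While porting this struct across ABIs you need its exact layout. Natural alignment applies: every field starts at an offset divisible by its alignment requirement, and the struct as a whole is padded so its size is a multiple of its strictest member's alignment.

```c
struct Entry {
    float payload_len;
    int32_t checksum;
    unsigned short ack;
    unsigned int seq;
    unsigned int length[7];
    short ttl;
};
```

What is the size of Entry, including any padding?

@0: payload_len [4B, align 4] → 4
@4: checksum [4B, align 4] → 8
@8: ack [2B, align 2] → 10
+2 pad (align 4)
@12: seq [4B, align 4] → 16
@16: length [28B, align 4] → 44
@44: ttl [2B, align 2] → 46
+2 tail pad (align 4)
size 48, align 4

48 bytes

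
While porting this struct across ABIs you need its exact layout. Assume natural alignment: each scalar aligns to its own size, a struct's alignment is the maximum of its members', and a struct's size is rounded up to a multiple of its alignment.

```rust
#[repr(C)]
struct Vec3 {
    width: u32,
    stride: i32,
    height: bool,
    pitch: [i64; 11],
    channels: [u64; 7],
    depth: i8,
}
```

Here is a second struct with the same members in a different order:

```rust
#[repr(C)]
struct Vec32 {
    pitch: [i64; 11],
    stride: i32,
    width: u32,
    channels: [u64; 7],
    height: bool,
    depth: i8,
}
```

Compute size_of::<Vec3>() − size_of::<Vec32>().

width at 0 (size 4, align 4) → ends 4
stride at 4 (size 4, align 4) → ends 8
height at 8 (size 1, align 1) → ends 9
pad 7 to align 8 for pitch
pitch at 16 (size 88, align 8) → ends 104
channels at 104 (size 56, align 8) → ends 160
depth at 160 (size 1, align 1) → ends 161
tail pad 7 to reach multiple of 8
total 168 bytes, alignment 8
— Vec32 —
pitch at 0 (size 88, align 8) → ends 88
stride at 88 (size 4, align 4) → ends 92
width at 92 (size 4, align 4) → ends 96
channels at 96 (size 56, align 8) → ends 152
height at 152 (size 1, align 1) → ends 153
depth at 153 (size 1, align 1) → ends 154
tail pad 6 to reach multiple of 8
total 160 bytes, alignment 8
168 − 160 = 8

8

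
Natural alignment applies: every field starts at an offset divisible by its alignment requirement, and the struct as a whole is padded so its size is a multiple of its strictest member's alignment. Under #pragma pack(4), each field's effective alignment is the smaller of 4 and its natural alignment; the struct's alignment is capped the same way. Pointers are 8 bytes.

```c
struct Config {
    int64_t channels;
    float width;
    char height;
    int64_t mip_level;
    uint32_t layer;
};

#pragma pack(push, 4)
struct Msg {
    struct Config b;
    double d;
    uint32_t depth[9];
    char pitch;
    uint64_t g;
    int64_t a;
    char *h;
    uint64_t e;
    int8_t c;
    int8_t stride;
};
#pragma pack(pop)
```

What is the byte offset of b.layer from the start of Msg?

Config: @0: channels [8B, align 8] → 8; @8: width [4B, align 4] → 12; @12: height [1B, align 1] → 13; +3 pad (align 8); @16: mip_level [8B, align 8] → 24; @24: layer [4B, align 4] → 28; +4 tail pad (align 8); size 32, align 8
@0: b [32B, align 4] → 32
within Config: layer at 24
0 + 24 = 24

24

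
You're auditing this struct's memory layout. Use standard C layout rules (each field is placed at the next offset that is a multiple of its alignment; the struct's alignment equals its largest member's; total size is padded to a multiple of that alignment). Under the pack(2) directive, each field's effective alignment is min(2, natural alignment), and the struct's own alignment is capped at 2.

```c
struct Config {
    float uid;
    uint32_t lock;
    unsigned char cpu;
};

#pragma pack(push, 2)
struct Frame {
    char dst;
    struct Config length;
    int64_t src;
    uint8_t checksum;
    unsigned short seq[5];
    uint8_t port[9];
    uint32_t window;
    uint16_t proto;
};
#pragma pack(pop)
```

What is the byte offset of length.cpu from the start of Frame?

Config: @0: uid [4B, align 4] → 4; @4: lock [4B, align 4] → 8; @8: cpu [1B, align 1] → 9; +3 tail pad (align 4); size 12, align 4
@0: dst [1B, align 1] → 1
+1 pad (align 2)
@2: length [12B, align 2] → 14
within Config: cpu at 8
2 + 8 = 10

10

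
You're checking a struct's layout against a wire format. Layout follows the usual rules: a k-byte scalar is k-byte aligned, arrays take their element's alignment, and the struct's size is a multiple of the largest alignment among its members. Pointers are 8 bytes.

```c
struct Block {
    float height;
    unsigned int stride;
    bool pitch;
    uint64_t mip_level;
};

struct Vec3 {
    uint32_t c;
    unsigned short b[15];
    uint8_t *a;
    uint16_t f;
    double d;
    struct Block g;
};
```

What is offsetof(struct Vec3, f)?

48

Block: height at 0 (size 4, align 4) → ends 4; stride at 4 (size 4, align 4) → ends 8; pitch at 8 (size 1, align 1) → ends 9; pad 7 to align 8 for mip_level; mip_level at 16 (size 8, align 8) → ends 24; total 24 bytes, alignment 8
c at 0 (size 4, align 4) → ends 4
b at 4 (size 30, align 2) → ends 34
pad 6 to align 8 for a
a at 40 (size 8, align 8) → ends 48
f at 48 (size 2, align 2) → ends 50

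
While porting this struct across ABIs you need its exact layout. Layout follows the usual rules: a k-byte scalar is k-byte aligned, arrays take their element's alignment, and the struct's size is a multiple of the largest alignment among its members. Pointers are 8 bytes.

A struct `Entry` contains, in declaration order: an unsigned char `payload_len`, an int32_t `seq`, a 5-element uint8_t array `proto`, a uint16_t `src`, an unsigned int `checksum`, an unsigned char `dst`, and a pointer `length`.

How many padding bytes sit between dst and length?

payload_len at 0 (size 1, align 1) → ends 1
pad 3 to align 4 for seq
seq at 4 (size 4, align 4) → ends 8
proto at 8 (size 5, align 1) → ends 13
pad 1 to align 2 for src
src at 14 (size 2, align 2) → ends 16
checksum at 16 (size 4, align 4) → ends 20
dst at 20 (size 1, align 1) → ends 21
pad 3 to align 8 for length
length at 24 (size 8, align 8) → ends 32

3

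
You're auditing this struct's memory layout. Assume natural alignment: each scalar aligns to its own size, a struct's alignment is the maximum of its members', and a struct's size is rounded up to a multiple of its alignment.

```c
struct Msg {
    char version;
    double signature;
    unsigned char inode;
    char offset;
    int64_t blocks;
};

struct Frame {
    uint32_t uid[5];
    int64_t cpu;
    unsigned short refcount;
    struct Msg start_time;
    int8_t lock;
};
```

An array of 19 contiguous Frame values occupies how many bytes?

1520

Msg: version at 0 (size 1, align 1) → ends 1; pad 7 to align 8 for signature; signature at 8 (size 8, align 8) → ends 16; inode at 16 (size 1, align 1) → ends 17; offset at 17 (size 1, align 1) → ends 18; pad 6 to align 8 for blocks; blocks at 24 (size 8, align 8) → ends 32; total 32 bytes, alignment 8
uid at 0 (size 20, align 4) → ends 20
pad 4 to align 8 for cpu
cpu at 24 (size 8, align 8) → ends 32
refcount at 32 (size 2, align 2) → ends 34
pad 6 to align 8 for start_time
start_time at 40 (size 32, align 8) → ends 72
lock at 72 (size 1, align 1) → ends 73
tail pad 7 to reach multiple of 8
total 80 bytes, alignment 8
array of 19: 19 × 80 = 1520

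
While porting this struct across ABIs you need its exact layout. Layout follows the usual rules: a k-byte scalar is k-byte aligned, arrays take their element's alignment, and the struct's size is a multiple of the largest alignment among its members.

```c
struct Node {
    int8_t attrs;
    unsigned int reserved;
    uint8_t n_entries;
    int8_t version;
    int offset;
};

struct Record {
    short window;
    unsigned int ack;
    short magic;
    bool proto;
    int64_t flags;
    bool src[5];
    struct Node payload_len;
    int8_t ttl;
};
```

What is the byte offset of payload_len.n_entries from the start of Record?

Node: @0: attrs [1B, align 1] → 1; +3 pad (align 4); @4: reserved [4B, align 4] → 8; @8: n_entries [1B, align 1] → 9; @9: version [1B, align 1] → 10; +2 pad (align 4); @12: offset [4B, align 4] → 16; size 16, align 4
@0: window [2B, align 2] → 2
+2 pad (align 4)
@4: ack [4B, align 4] → 8
@8: magic [2B, align 2] → 10
@10: proto [1B, align 1] → 11
+5 pad (align 8)
@16: flags [8B, align 8] → 24
@24: src [5B, align 1] → 29
+3 pad (align 4)
@32: payload_len [16B, align 4] → 48
within Node: n_entries at 8
32 + 8 = 40

40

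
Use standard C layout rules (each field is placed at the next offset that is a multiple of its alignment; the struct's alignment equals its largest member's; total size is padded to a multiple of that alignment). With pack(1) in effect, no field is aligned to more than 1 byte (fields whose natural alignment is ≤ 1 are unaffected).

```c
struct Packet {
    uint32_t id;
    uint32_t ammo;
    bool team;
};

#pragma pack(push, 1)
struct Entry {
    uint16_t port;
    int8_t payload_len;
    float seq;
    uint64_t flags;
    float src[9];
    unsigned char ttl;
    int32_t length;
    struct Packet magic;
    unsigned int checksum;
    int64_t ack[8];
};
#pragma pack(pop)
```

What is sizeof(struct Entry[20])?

2720

Packet: @0: id [4B, align 4] → 4; @4: ammo [4B, align 4] → 8; @8: team [1B, align 1] → 9; +3 tail pad (align 4); size 12, align 4
@0: port [2B, align 1] → 2
@2: payload_len [1B, align 1] → 3
@3: seq [4B, align 1] → 7
@7: flags [8B, align 1] → 15
@15: src [36B, align 1] → 51
@51: ttl [1B, align 1] → 52
@52: length [4B, align 1] → 56
@56: magic [12B, align 1] → 68
@68: checksum [4B, align 1] → 72
@72: ack [64B, align 1] → 136
size 136, align 1
array of 20: 20 × 136 = 2720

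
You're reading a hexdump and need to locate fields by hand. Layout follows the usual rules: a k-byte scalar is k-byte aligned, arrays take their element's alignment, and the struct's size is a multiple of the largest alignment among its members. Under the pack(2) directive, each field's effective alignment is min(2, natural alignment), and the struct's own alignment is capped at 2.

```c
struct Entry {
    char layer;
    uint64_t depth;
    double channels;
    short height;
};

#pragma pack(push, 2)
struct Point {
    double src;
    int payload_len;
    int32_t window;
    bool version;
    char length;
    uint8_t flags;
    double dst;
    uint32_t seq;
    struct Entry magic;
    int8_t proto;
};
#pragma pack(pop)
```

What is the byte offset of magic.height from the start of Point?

56

Entry: 0..1  layer  (1B, 1-aligned); 1..8  -- padding (7B); 8..16  depth  (8B, 8-aligned); 16..24  channels  (8B, 8-aligned); 24..26  height  (2B, 2-aligned); 26..32  -- tail padding (6B); sizeof = 32, alignof = 8
0..8  src  (8B, 2-aligned)
8..12  payload_len  (4B, 2-aligned)
12..16  window  (4B, 2-aligned)
16..17  version  (1B, 1-aligned)
17..18  length  (1B, 1-aligned)
18..19  flags  (1B, 1-aligned)
19..20  -- padding (1B)
20..28  dst  (8B, 2-aligned)
28..32  seq  (4B, 2-aligned)
32..64  magic  (32B, 2-aligned)
within Entry: height at 24
32 + 24 = 56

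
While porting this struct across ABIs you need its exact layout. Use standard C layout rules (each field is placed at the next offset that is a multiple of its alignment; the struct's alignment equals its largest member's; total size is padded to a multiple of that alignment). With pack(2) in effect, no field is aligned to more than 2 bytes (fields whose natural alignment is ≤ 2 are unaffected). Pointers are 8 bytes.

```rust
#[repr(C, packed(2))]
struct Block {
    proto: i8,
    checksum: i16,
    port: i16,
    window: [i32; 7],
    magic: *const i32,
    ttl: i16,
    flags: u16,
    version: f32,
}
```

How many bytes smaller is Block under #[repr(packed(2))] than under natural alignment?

natural layout:
  0..1  proto  (1B, 1-aligned)
  1..2  -- padding (1B)
  2..4  checksum  (2B, 2-aligned)
  4..6  port  (2B, 2-aligned)
  6..8  -- padding (2B)
  8..36  window  (28B, 4-aligned)
  36..40  -- padding (4B)
  40..48  magic  (8B, 8-aligned)
  48..50  ttl  (2B, 2-aligned)
  50..52  flags  (2B, 2-aligned)
  52..56  version  (4B, 4-aligned)
  sizeof = 56, alignof = 8
packed(2) layout:
  0..1  proto  (1B, 1-aligned)
  1..2  -- padding (1B)
  2..4  checksum  (2B, 2-aligned)
  4..6  port  (2B, 2-aligned)
  6..34  window  (28B, 2-aligned)
  34..42  magic  (8B, 2-aligned)
  42..44  ttl  (2B, 2-aligned)
  44..46  flags  (2B, 2-aligned)
  46..50  version  (4B, 2-aligned)
  sizeof = 50, alignof = 2
56 − 50 = 6

6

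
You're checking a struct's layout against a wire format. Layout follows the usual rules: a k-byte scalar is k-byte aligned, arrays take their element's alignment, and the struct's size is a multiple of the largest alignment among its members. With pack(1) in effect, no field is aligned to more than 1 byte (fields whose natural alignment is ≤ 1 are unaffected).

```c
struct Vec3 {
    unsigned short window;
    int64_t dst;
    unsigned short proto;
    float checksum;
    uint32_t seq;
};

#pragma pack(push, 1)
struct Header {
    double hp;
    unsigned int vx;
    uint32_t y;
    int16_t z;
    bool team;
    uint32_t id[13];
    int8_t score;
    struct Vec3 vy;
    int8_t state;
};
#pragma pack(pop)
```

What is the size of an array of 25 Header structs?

Vec3: window at 0 (size 2, align 2) → ends 2; pad 6 to align 8 for dst; dst at 8 (size 8, align 8) → ends 16; proto at 16 (size 2, align 2) → ends 18; pad 2 to align 4 for checksum; checksum at 20 (size 4, align 4) → ends 24; seq at 24 (size 4, align 4) → ends 28; tail pad 4 to reach multiple of 8; total 32 bytes, alignment 8
hp at 0 (size 8, align 1) → ends 8
vx at 8 (size 4, align 1) → ends 12
y at 12 (size 4, align 1) → ends 16
z at 16 (size 2, align 1) → ends 18
team at 18 (size 1, align 1) → ends 19
id at 19 (size 52, align 1) → ends 71
score at 71 (size 1, align 1) → ends 72
vy at 72 (size 32, align 1) → ends 104
state at 104 (size 1, align 1) → ends 105
total 105 bytes, alignment 1
array of 25: 25 × 105 = 2625

2625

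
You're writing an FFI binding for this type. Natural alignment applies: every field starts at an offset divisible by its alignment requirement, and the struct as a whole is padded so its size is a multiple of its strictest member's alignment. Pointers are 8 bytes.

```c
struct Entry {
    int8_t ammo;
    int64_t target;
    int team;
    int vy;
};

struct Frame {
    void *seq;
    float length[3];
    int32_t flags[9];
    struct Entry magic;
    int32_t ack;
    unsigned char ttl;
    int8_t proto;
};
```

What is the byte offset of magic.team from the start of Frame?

72

Entry: ammo at 0 (size 1, align 1) → ends 1; pad 7 to align 8 for target; target at 8 (size 8, align 8) → ends 16; team at 16 (size 4, align 4) → ends 20; vy at 20 (size 4, align 4) → ends 24; total 24 bytes, alignment 8
seq at 0 (size 8, align 8) → ends 8
length at 8 (size 12, align 4) → ends 20
flags at 20 (size 36, align 4) → ends 56
magic at 56 (size 24, align 8) → ends 80
within Entry: team at 16
56 + 16 = 72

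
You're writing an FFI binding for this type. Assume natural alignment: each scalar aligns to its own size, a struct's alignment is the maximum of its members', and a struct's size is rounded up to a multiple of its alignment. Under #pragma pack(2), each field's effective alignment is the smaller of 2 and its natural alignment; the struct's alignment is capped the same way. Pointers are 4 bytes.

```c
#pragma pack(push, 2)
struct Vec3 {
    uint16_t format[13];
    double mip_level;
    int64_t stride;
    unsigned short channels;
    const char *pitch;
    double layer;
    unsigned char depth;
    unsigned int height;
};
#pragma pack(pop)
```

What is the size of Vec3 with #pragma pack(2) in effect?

format at 0 (size 26, align 2) → ends 26
mip_level at 26 (size 8, align 2) → ends 34
stride at 34 (size 8, align 2) → ends 42
channels at 42 (size 2, align 2) → ends 44
pitch at 44 (size 4, align 2) → ends 48
layer at 48 (size 8, align 2) → ends 56
depth at 56 (size 1, align 1) → ends 57
pad 1 to align 2 for height
height at 58 (size 4, align 2) → ends 62
total 62 bytes, alignment 2

62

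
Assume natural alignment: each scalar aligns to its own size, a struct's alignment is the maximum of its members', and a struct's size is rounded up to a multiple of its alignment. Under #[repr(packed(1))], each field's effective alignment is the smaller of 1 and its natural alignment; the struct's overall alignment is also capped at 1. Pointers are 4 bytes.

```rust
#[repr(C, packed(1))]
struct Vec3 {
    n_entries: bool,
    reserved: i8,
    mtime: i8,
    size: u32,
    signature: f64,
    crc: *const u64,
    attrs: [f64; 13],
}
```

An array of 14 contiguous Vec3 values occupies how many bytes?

1722

0..1  n_entries  (1B, 1-aligned)
1..2  reserved  (1B, 1-aligned)
2..3  mtime  (1B, 1-aligned)
3..7  size  (4B, 1-aligned)
7..15  signature  (8B, 1-aligned)
15..19  crc  (4B, 1-aligned)
19..123  attrs  (104B, 1-aligned)
sizeof = 123, alignof = 1
array of 14: 14 × 123 = 1722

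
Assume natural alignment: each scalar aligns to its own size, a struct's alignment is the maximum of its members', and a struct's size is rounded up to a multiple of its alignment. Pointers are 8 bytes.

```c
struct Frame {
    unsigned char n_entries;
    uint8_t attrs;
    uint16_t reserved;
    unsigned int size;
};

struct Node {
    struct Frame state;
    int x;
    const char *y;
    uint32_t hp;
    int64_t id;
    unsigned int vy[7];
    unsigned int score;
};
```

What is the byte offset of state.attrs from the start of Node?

1

Frame: @0: n_entries [1B, align 1] → 1; @1: attrs [1B, align 1] → 2; @2: reserved [2B, align 2] → 4; @4: size [4B, align 4] → 8; size 8, align 4
@0: state [8B, align 4] → 8
within Frame: attrs at 1
0 + 1 = 1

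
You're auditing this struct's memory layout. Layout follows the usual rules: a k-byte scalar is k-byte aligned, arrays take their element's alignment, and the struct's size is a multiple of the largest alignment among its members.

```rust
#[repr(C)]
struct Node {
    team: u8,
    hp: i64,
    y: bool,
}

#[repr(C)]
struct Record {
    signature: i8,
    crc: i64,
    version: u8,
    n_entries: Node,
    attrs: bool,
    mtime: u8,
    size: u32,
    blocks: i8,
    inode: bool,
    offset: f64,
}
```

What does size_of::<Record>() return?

72

Node: 0..1  team  (1B, 1-aligned); 1..8  -- padding (7B); 8..16  hp  (8B, 8-aligned); 16..17  y  (1B, 1-aligned); 17..24  -- tail padding (7B); sizeof = 24, alignof = 8
0..1  signature  (1B, 1-aligned)
1..8  -- padding (7B)
8..16  crc  (8B, 8-aligned)
16..17  version  (1B, 1-aligned)
17..24  -- padding (7B)
24..48  n_entries  (24B, 8-aligned)
48..49  attrs  (1B, 1-aligned)
49..50  mtime  (1B, 1-aligned)
50..52  -- padding (2B)
52..56  size  (4B, 4-aligned)
56..57  blocks  (1B, 1-aligned)
57..58  inode  (1B, 1-aligned)
58..64  -- padding (6B)
64..72  offset  (8B, 8-aligned)
sizeof = 72, alignof = 8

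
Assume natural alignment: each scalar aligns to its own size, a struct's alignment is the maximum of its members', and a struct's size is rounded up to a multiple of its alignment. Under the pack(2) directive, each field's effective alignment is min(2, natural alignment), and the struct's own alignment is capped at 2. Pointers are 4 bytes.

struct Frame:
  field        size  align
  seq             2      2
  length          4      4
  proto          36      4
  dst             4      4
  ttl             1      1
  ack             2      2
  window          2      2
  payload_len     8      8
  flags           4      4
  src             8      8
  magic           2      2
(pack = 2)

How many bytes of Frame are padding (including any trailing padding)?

1

seq at 0 (size 2, align 2) → ends 2
length at 2 (size 4, align 2) → ends 6
proto at 6 (size 36, align 2) → ends 42
dst at 42 (size 4, align 2) → ends 46
ttl at 46 (size 1, align 1) → ends 47
pad 1 to align 2 for ack
ack at 48 (size 2, align 2) → ends 50
window at 50 (size 2, align 2) → ends 52
payload_len at 52 (size 8, align 2) → ends 60
flags at 60 (size 4, align 2) → ends 64
src at 64 (size 8, align 2) → ends 72
magic at 72 (size 2, align 2) → ends 74
total 74 bytes, alignment 2
data bytes 73, size 74 → padding 1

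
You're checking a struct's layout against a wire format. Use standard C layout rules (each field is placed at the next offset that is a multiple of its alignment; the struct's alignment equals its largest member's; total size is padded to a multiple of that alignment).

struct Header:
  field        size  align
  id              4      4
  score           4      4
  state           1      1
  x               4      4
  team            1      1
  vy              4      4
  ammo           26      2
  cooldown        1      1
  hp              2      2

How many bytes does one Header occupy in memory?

0..4  id  (4B, 4-aligned)
4..8  score  (4B, 4-aligned)
8..9  state  (1B, 1-aligned)
9..12  -- padding (3B)
12..16  x  (4B, 4-aligned)
16..17  team  (1B, 1-aligned)
17..20  -- padding (3B)
20..24  vy  (4B, 4-aligned)
24..50  ammo  (26B, 2-aligned)
50..51  cooldown  (1B, 1-aligned)
51..52  -- padding (1B)
52..54  hp  (2B, 2-aligned)
54..56  -- tail padding (2B)
sizeof = 56, alignof = 4

56 bytes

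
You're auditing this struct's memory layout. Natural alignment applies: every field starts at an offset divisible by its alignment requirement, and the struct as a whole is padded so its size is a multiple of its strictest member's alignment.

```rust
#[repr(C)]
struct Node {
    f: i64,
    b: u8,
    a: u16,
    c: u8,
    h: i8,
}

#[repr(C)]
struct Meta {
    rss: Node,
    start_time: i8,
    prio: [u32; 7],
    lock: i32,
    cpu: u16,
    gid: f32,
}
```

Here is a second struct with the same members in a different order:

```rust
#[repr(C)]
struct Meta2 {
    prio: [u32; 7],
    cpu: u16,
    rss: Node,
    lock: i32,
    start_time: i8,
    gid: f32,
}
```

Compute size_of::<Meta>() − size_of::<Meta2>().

0

Node: 0..8  f  (8B, 8-aligned); 8..9  b  (1B, 1-aligned); 9..10  -- padding (1B); 10..12  a  (2B, 2-aligned); 12..13  c  (1B, 1-aligned); 13..14  h  (1B, 1-aligned); 14..16  -- tail padding (2B); sizeof = 16, alignof = 8
0..16  rss  (16B, 8-aligned)
16..17  start_time  (1B, 1-aligned)
17..20  -- padding (3B)
20..48  prio  (28B, 4-aligned)
48..52  lock  (4B, 4-aligned)
52..54  cpu  (2B, 2-aligned)
54..56  -- padding (2B)
56..60  gid  (4B, 4-aligned)
60..64  -- tail padding (4B)
sizeof = 64, alignof = 8
— Meta2 —
0..28  prio  (28B, 4-aligned)
28..30  cpu  (2B, 2-aligned)
30..32  -- padding (2B)
32..48  rss  (16B, 8-aligned)
48..52  lock  (4B, 4-aligned)
52..53  start_time  (1B, 1-aligned)
53..56  -- padding (3B)
56..60  gid  (4B, 4-aligned)
60..64  -- tail padding (4B)
sizeof = 64, alignof = 8
64 − 64 = 0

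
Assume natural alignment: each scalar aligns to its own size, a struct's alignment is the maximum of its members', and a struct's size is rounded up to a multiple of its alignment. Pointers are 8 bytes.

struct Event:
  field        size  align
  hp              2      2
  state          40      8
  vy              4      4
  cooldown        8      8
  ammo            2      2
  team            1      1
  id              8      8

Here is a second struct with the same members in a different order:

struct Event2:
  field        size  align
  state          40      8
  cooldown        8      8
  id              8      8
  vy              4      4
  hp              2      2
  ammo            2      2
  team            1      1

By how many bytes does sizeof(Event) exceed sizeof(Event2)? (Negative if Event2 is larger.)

0..2  hp  (2B, 2-aligned)
2..8  -- padding (6B)
8..48  state  (40B, 8-aligned)
48..52  vy  (4B, 4-aligned)
52..56  -- padding (4B)
56..64  cooldown  (8B, 8-aligned)
64..66  ammo  (2B, 2-aligned)
66..67  team  (1B, 1-aligned)
67..72  -- padding (5B)
72..80  id  (8B, 8-aligned)
sizeof = 80, alignof = 8
— Event2 —
0..40  state  (40B, 8-aligned)
40..48  cooldown  (8B, 8-aligned)
48..56  id  (8B, 8-aligned)
56..60  vy  (4B, 4-aligned)
60..62  hp  (2B, 2-aligned)
62..64  ammo  (2B, 2-aligned)
64..65  team  (1B, 1-aligned)
65..72  -- tail padding (7B)
sizeof = 72, alignof = 8
80 − 72 = 8

8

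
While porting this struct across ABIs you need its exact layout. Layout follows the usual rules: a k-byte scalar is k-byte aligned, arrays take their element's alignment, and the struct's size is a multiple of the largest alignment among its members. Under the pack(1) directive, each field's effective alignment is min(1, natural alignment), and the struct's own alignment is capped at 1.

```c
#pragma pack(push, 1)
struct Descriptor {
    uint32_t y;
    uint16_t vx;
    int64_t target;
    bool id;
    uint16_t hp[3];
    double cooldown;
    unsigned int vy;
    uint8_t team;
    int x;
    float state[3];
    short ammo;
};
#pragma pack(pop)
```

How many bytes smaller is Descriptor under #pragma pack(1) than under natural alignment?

natural layout:
  0..4  y  (4B, 4-aligned)
  4..6  vx  (2B, 2-aligned)
  6..8  -- padding (2B)
  8..16  target  (8B, 8-aligned)
  16..17  id  (1B, 1-aligned)
  17..18  -- padding (1B)
  18..24  hp  (6B, 2-aligned)
  24..32  cooldown  (8B, 8-aligned)
  32..36  vy  (4B, 4-aligned)
  36..37  team  (1B, 1-aligned)
  37..40  -- padding (3B)
  40..44  x  (4B, 4-aligned)
  44..56  state  (12B, 4-aligned)
  56..58  ammo  (2B, 2-aligned)
  58..64  -- tail padding (6B)
  sizeof = 64, alignof = 8
packed(1) layout:
  0..4  y  (4B, 1-aligned)
  4..6  vx  (2B, 1-aligned)
  6..14  target  (8B, 1-aligned)
  14..15  id  (1B, 1-aligned)
  15..21  hp  (6B, 1-aligned)
  21..29  cooldown  (8B, 1-aligned)
  29..33  vy  (4B, 1-aligned)
  33..34  team  (1B, 1-aligned)
  34..38  x  (4B, 1-aligned)
  38..50  state  (12B, 1-aligned)
  50..52  ammo  (2B, 1-aligned)
  sizeof = 52, alignof = 1
64 − 52 = 12

12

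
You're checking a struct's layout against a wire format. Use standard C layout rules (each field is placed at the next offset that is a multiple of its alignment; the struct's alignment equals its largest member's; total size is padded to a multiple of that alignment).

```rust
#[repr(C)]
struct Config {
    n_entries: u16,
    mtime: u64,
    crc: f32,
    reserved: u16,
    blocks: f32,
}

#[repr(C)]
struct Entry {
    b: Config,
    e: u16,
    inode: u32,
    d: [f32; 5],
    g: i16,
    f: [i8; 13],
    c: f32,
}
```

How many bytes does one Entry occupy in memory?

80

Config: 0..2  n_entries  (2B, 2-aligned); 2..8  -- padding (6B); 8..16  mtime  (8B, 8-aligned); 16..20  crc  (4B, 4-aligned); 20..22  reserved  (2B, 2-aligned); 22..24  -- padding (2B); 24..28  blocks  (4B, 4-aligned); 28..32  -- tail padding (4B); sizeof = 32, alignof = 8
0..32  b  (32B, 8-aligned)
32..34  e  (2B, 2-aligned)
34..36  -- padding (2B)
36..40  inode  (4B, 4-aligned)
40..60  d  (20B, 4-aligned)
60..62  g  (2B, 2-aligned)
62..75  f  (13B, 1-aligned)
75..76  -- padding (1B)
76..80  c  (4B, 4-aligned)
sizeof = 80, alignof = 8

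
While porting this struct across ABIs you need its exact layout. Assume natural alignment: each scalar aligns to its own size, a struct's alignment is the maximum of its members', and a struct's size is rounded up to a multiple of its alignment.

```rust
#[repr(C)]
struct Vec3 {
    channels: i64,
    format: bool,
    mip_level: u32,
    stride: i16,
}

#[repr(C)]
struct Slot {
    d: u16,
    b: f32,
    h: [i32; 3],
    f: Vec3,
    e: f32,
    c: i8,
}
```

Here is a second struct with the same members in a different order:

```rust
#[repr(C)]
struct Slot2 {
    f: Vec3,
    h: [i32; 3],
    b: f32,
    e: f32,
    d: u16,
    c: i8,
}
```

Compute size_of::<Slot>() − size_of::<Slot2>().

8

Vec3: 0..8  channels  (8B, 8-aligned); 8..9  format  (1B, 1-aligned); 9..12  -- padding (3B); 12..16  mip_level  (4B, 4-aligned); 16..18  stride  (2B, 2-aligned); 18..24  -- tail padding (6B); sizeof = 24, alignof = 8
0..2  d  (2B, 2-aligned)
2..4  -- padding (2B)
4..8  b  (4B, 4-aligned)
8..20  h  (12B, 4-aligned)
20..24  -- padding (4B)
24..48  f  (24B, 8-aligned)
48..52  e  (4B, 4-aligned)
52..53  c  (1B, 1-aligned)
53..56  -- tail padding (3B)
sizeof = 56, alignof = 8
— Slot2 —
0..24  f  (24B, 8-aligned)
24..36  h  (12B, 4-aligned)
36..40  b  (4B, 4-aligned)
40..44  e  (4B, 4-aligned)
44..46  d  (2B, 2-aligned)
46..47  c  (1B, 1-aligned)
47..48  -- tail padding (1B)
sizeof = 48, alignof = 8
56 − 48 = 8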